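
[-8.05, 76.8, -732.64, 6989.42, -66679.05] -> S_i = -8.05*(-9.54)^i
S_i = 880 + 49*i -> [880, 929, 978, 1027, 1076]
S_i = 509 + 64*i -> [509, 573, 637, 701, 765]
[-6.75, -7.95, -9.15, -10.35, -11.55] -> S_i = -6.75 + -1.20*i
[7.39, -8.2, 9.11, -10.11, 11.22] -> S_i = 7.39*(-1.11)^i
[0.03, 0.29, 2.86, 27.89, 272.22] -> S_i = 0.03*9.76^i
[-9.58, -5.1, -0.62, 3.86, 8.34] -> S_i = -9.58 + 4.48*i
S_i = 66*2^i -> [66, 132, 264, 528, 1056]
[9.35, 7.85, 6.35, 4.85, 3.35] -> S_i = 9.35 + -1.50*i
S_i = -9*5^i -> [-9, -45, -225, -1125, -5625]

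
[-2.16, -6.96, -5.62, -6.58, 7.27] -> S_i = Random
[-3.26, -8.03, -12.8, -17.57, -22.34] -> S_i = -3.26 + -4.77*i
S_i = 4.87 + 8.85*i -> [4.87, 13.72, 22.57, 31.42, 40.27]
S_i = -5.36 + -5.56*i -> [-5.36, -10.92, -16.48, -22.04, -27.6]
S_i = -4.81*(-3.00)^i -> [-4.81, 14.43, -43.29, 129.87, -389.61]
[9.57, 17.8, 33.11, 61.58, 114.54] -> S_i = 9.57*1.86^i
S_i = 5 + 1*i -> [5, 6, 7, 8, 9]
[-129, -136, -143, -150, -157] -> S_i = -129 + -7*i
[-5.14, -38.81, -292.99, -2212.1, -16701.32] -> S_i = -5.14*7.55^i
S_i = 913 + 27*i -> [913, 940, 967, 994, 1021]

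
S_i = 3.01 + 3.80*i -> [3.01, 6.81, 10.61, 14.41, 18.21]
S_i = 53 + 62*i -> [53, 115, 177, 239, 301]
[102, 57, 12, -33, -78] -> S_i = 102 + -45*i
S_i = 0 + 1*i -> [0, 1, 2, 3, 4]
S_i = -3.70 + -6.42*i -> [-3.7, -10.12, -16.54, -22.96, -29.38]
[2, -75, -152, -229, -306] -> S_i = 2 + -77*i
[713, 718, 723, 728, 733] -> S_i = 713 + 5*i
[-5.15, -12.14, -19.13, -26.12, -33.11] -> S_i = -5.15 + -6.99*i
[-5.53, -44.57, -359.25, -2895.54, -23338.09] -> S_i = -5.53*8.06^i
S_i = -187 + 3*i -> [-187, -184, -181, -178, -175]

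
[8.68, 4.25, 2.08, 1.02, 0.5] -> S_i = 8.68*0.49^i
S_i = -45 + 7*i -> [-45, -38, -31, -24, -17]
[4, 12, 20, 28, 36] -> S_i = 4 + 8*i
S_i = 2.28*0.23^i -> [2.28, 0.52, 0.12, 0.03, 0.01]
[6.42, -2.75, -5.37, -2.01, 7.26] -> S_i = Random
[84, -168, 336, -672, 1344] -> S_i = 84*-2^i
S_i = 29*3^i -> [29, 87, 261, 783, 2349]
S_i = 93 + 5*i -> [93, 98, 103, 108, 113]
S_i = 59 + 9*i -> [59, 68, 77, 86, 95]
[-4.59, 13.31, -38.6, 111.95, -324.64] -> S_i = -4.59*(-2.90)^i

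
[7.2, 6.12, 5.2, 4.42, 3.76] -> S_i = 7.20*0.85^i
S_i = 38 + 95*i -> [38, 133, 228, 323, 418]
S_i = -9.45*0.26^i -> [-9.45, -2.46, -0.64, -0.17, -0.04]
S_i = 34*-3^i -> [34, -102, 306, -918, 2754]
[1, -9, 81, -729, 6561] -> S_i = 1*-9^i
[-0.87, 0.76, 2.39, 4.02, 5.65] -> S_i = -0.87 + 1.63*i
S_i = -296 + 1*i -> [-296, -295, -294, -293, -292]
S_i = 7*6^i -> [7, 42, 252, 1512, 9072]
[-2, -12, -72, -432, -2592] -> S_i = -2*6^i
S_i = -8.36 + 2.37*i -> [-8.36, -5.99, -3.62, -1.25, 1.12]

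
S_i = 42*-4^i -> [42, -168, 672, -2688, 10752]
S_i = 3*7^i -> [3, 21, 147, 1029, 7203]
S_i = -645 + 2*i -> [-645, -643, -641, -639, -637]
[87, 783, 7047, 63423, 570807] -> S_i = 87*9^i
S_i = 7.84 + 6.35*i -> [7.84, 14.19, 20.54, 26.89, 33.24]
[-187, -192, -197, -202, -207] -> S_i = -187 + -5*i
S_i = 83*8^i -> [83, 664, 5312, 42496, 339968]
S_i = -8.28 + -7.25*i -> [-8.28, -15.53, -22.78, -30.03, -37.28]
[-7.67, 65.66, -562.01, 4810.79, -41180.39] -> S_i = -7.67*(-8.56)^i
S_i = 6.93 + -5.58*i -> [6.93, 1.35, -4.23, -9.81, -15.39]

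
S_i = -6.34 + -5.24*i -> [-6.34, -11.58, -16.82, -22.06, -27.3]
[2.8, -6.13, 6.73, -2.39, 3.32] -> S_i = Random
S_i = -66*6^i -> [-66, -396, -2376, -14256, -85536]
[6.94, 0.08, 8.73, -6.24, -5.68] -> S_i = Random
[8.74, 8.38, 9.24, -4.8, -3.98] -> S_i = Random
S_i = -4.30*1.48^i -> [-4.3, -6.36, -9.42, -13.94, -20.63]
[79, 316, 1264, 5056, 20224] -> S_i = 79*4^i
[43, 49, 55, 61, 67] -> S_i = 43 + 6*i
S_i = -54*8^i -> [-54, -432, -3456, -27648, -221184]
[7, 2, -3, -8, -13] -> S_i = 7 + -5*i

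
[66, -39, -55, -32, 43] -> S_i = Random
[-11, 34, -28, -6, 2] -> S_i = Random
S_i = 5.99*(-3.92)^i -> [5.99, -23.48, 92.04, -360.82, 1414.4]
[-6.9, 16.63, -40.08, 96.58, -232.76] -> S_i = -6.90*(-2.41)^i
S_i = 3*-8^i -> [3, -24, 192, -1536, 12288]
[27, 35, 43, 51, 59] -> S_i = 27 + 8*i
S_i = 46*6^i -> [46, 276, 1656, 9936, 59616]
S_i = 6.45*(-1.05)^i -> [6.45, -6.77, 7.11, -7.47, 7.84]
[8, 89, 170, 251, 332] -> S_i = 8 + 81*i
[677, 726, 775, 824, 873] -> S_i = 677 + 49*i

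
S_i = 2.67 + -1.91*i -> [2.67, 0.76, -1.15, -3.06, -4.97]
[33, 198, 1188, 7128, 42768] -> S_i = 33*6^i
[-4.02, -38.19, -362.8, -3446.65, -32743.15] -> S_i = -4.02*9.50^i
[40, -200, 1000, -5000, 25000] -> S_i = 40*-5^i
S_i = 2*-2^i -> [2, -4, 8, -16, 32]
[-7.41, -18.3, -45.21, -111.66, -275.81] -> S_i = -7.41*2.47^i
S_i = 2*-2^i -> [2, -4, 8, -16, 32]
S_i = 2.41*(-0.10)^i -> [2.41, -0.24, 0.02, -0.0, 0.0]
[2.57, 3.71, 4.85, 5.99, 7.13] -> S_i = 2.57 + 1.14*i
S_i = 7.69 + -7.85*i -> [7.69, -0.16, -8.01, -15.86, -23.71]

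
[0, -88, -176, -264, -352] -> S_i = 0 + -88*i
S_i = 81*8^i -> [81, 648, 5184, 41472, 331776]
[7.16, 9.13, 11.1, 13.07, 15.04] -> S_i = 7.16 + 1.97*i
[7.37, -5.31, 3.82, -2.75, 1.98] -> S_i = 7.37*(-0.72)^i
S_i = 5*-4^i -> [5, -20, 80, -320, 1280]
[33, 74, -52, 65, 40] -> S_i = Random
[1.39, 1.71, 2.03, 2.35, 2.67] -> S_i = 1.39 + 0.32*i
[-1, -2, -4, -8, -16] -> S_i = -1*2^i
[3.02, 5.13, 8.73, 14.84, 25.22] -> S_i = 3.02*1.70^i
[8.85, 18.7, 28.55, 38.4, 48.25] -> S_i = 8.85 + 9.85*i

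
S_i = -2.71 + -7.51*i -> [-2.71, -10.22, -17.73, -25.24, -32.75]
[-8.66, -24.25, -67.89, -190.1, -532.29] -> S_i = -8.66*2.80^i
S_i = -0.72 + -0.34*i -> [-0.72, -1.06, -1.4, -1.74, -2.08]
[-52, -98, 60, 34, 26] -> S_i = Random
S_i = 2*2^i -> [2, 4, 8, 16, 32]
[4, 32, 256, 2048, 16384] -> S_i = 4*8^i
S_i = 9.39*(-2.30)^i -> [9.39, -21.6, 49.67, -114.25, 262.77]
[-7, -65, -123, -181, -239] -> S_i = -7 + -58*i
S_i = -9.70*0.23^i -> [-9.7, -2.23, -0.51, -0.12, -0.03]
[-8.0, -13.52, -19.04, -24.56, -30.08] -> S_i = -8.00 + -5.52*i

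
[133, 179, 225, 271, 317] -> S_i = 133 + 46*i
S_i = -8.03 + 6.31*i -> [-8.03, -1.72, 4.59, 10.9, 17.21]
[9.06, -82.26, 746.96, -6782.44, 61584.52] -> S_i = 9.06*(-9.08)^i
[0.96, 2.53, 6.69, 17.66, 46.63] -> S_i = 0.96*2.64^i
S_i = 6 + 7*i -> [6, 13, 20, 27, 34]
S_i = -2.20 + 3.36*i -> [-2.2, 1.16, 4.52, 7.88, 11.24]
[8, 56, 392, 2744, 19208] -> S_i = 8*7^i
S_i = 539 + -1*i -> [539, 538, 537, 536, 535]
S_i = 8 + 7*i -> [8, 15, 22, 29, 36]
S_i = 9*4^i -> [9, 36, 144, 576, 2304]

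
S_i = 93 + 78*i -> [93, 171, 249, 327, 405]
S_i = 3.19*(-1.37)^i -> [3.19, -4.37, 5.99, -8.2, 11.24]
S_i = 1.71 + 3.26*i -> [1.71, 4.97, 8.23, 11.49, 14.75]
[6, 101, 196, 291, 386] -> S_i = 6 + 95*i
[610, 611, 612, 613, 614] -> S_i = 610 + 1*i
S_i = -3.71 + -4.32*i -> [-3.71, -8.03, -12.35, -16.67, -20.99]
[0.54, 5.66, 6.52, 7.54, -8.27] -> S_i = Random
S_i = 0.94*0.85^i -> [0.94, 0.8, 0.68, 0.58, 0.49]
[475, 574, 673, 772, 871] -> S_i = 475 + 99*i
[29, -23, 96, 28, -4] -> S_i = Random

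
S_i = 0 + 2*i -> [0, 2, 4, 6, 8]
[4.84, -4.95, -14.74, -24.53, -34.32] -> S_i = 4.84 + -9.79*i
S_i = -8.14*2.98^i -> [-8.14, -24.26, -72.29, -215.41, -641.93]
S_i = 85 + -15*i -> [85, 70, 55, 40, 25]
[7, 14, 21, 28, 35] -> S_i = 7 + 7*i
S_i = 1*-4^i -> [1, -4, 16, -64, 256]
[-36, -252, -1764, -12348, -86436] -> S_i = -36*7^i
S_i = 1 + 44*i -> [1, 45, 89, 133, 177]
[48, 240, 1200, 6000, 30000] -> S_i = 48*5^i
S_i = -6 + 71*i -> [-6, 65, 136, 207, 278]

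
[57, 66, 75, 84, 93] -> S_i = 57 + 9*i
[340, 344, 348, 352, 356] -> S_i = 340 + 4*i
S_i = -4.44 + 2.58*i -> [-4.44, -1.86, 0.72, 3.3, 5.88]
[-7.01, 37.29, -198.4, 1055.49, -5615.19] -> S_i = -7.01*(-5.32)^i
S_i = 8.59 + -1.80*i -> [8.59, 6.79, 4.99, 3.19, 1.39]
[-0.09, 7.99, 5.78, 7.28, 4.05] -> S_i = Random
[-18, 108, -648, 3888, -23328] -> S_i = -18*-6^i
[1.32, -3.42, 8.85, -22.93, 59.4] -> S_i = 1.32*(-2.59)^i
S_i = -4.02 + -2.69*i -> [-4.02, -6.71, -9.4, -12.09, -14.78]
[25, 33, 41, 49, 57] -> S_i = 25 + 8*i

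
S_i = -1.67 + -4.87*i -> [-1.67, -6.54, -11.41, -16.28, -21.15]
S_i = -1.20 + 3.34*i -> [-1.2, 2.14, 5.48, 8.82, 12.16]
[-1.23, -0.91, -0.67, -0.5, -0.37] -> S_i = -1.23*0.74^i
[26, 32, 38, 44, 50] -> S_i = 26 + 6*i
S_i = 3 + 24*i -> [3, 27, 51, 75, 99]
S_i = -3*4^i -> [-3, -12, -48, -192, -768]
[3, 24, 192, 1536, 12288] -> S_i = 3*8^i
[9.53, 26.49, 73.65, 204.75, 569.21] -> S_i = 9.53*2.78^i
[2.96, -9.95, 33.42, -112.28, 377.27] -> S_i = 2.96*(-3.36)^i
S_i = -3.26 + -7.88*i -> [-3.26, -11.14, -19.02, -26.9, -34.78]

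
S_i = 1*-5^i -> [1, -5, 25, -125, 625]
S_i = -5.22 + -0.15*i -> [-5.22, -5.37, -5.52, -5.67, -5.82]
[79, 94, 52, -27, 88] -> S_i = Random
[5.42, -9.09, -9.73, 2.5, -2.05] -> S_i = Random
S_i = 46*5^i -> [46, 230, 1150, 5750, 28750]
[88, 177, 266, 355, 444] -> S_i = 88 + 89*i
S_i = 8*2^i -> [8, 16, 32, 64, 128]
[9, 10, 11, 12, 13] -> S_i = 9 + 1*i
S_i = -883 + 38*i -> [-883, -845, -807, -769, -731]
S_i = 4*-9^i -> [4, -36, 324, -2916, 26244]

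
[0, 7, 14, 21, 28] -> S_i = 0 + 7*i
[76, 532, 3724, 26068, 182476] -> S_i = 76*7^i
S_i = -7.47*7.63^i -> [-7.47, -57.0, -434.88, -3318.14, -25317.38]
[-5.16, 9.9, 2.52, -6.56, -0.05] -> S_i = Random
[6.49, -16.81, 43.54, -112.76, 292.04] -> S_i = 6.49*(-2.59)^i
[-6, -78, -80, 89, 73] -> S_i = Random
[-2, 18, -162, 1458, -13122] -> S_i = -2*-9^i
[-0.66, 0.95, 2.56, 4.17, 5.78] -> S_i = -0.66 + 1.61*i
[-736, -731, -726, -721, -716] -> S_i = -736 + 5*i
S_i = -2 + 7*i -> [-2, 5, 12, 19, 26]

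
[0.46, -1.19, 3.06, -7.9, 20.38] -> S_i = 0.46*(-2.58)^i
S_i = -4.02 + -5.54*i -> [-4.02, -9.56, -15.1, -20.64, -26.18]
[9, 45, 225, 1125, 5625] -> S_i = 9*5^i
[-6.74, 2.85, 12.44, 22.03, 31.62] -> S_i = -6.74 + 9.59*i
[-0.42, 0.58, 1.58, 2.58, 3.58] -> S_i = -0.42 + 1.00*i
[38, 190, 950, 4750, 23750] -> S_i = 38*5^i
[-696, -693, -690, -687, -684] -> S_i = -696 + 3*i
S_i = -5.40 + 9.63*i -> [-5.4, 4.23, 13.86, 23.49, 33.12]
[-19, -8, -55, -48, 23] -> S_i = Random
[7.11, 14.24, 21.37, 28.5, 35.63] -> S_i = 7.11 + 7.13*i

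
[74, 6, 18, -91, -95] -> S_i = Random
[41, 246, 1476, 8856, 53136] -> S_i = 41*6^i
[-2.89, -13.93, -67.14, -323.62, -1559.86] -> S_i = -2.89*4.82^i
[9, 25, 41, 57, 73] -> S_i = 9 + 16*i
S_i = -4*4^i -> [-4, -16, -64, -256, -1024]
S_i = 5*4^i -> [5, 20, 80, 320, 1280]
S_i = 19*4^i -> [19, 76, 304, 1216, 4864]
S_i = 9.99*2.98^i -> [9.99, 29.77, 88.72, 264.37, 787.83]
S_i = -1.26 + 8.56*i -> [-1.26, 7.3, 15.86, 24.42, 32.98]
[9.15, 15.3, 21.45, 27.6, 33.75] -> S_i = 9.15 + 6.15*i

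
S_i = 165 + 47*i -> [165, 212, 259, 306, 353]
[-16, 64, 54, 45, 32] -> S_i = Random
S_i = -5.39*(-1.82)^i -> [-5.39, 9.81, -17.85, 32.49, -59.14]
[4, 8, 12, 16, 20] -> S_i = 4 + 4*i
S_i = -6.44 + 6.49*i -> [-6.44, 0.05, 6.54, 13.03, 19.52]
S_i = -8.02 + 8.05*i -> [-8.02, 0.03, 8.08, 16.13, 24.18]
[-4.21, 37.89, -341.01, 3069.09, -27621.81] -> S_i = -4.21*(-9.00)^i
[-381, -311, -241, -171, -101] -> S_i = -381 + 70*i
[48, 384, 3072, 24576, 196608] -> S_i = 48*8^i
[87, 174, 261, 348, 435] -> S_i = 87 + 87*i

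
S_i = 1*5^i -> [1, 5, 25, 125, 625]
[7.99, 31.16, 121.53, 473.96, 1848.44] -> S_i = 7.99*3.90^i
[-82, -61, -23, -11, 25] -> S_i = Random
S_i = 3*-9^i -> [3, -27, 243, -2187, 19683]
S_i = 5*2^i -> [5, 10, 20, 40, 80]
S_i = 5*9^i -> [5, 45, 405, 3645, 32805]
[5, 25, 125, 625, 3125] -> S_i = 5*5^i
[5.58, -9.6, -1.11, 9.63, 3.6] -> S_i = Random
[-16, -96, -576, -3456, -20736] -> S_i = -16*6^i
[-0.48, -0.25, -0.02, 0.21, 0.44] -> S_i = -0.48 + 0.23*i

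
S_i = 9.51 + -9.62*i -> [9.51, -0.11, -9.73, -19.35, -28.97]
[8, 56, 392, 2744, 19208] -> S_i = 8*7^i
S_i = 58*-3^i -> [58, -174, 522, -1566, 4698]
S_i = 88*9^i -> [88, 792, 7128, 64152, 577368]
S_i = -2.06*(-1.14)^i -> [-2.06, 2.35, -2.68, 3.05, -3.48]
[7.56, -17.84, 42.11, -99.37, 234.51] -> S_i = 7.56*(-2.36)^i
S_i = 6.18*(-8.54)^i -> [6.18, -52.78, 450.72, -3849.13, 32871.53]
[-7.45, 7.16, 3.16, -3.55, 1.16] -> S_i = Random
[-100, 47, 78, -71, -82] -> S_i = Random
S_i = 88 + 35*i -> [88, 123, 158, 193, 228]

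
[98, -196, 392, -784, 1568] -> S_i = 98*-2^i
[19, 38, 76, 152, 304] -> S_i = 19*2^i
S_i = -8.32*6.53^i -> [-8.32, -54.33, -354.77, -2316.66, -15127.81]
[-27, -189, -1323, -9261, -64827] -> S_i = -27*7^i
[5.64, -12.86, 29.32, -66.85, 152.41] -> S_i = 5.64*(-2.28)^i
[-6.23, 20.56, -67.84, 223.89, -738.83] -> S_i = -6.23*(-3.30)^i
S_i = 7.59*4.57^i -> [7.59, 34.69, 158.52, 724.42, 3310.6]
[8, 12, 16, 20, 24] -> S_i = 8 + 4*i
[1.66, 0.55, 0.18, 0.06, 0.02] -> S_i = 1.66*0.33^i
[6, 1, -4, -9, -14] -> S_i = 6 + -5*i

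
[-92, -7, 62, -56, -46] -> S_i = Random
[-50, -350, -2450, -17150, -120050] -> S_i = -50*7^i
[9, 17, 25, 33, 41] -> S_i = 9 + 8*i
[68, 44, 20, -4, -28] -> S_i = 68 + -24*i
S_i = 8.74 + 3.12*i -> [8.74, 11.86, 14.98, 18.1, 21.22]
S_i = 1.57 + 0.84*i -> [1.57, 2.41, 3.25, 4.09, 4.93]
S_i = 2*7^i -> [2, 14, 98, 686, 4802]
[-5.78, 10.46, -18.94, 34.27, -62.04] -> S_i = -5.78*(-1.81)^i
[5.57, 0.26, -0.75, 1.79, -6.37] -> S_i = Random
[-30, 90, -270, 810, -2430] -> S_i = -30*-3^i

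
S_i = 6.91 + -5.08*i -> [6.91, 1.83, -3.25, -8.33, -13.41]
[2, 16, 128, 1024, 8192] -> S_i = 2*8^i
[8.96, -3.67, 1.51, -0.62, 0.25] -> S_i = 8.96*(-0.41)^i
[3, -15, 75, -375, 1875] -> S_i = 3*-5^i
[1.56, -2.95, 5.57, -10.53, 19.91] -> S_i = 1.56*(-1.89)^i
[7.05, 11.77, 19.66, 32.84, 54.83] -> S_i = 7.05*1.67^i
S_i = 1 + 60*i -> [1, 61, 121, 181, 241]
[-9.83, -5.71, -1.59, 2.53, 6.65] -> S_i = -9.83 + 4.12*i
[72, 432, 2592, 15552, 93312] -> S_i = 72*6^i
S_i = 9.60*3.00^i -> [9.6, 28.8, 86.4, 259.2, 777.6]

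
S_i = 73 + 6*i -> [73, 79, 85, 91, 97]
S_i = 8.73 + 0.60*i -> [8.73, 9.33, 9.93, 10.53, 11.13]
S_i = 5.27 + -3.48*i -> [5.27, 1.79, -1.69, -5.17, -8.65]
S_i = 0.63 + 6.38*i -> [0.63, 7.01, 13.39, 19.77, 26.15]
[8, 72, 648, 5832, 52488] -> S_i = 8*9^i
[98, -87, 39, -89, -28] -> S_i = Random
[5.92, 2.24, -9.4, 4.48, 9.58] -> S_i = Random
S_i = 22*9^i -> [22, 198, 1782, 16038, 144342]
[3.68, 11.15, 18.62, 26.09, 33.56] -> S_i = 3.68 + 7.47*i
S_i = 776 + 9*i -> [776, 785, 794, 803, 812]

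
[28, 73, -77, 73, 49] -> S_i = Random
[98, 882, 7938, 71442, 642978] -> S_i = 98*9^i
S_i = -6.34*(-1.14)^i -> [-6.34, 7.23, -8.24, 9.39, -10.71]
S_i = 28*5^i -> [28, 140, 700, 3500, 17500]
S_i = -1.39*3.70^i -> [-1.39, -5.14, -19.03, -70.41, -260.51]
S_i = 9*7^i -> [9, 63, 441, 3087, 21609]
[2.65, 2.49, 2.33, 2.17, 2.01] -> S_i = 2.65 + -0.16*i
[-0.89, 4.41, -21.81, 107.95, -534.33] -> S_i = -0.89*(-4.95)^i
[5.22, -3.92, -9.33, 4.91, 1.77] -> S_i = Random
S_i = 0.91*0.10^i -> [0.91, 0.09, 0.01, 0.0, 0.0]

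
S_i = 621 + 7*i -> [621, 628, 635, 642, 649]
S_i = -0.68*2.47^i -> [-0.68, -1.68, -4.15, -10.25, -25.31]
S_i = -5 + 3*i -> [-5, -2, 1, 4, 7]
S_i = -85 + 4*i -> [-85, -81, -77, -73, -69]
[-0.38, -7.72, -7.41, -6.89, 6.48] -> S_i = Random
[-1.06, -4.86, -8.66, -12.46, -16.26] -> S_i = -1.06 + -3.80*i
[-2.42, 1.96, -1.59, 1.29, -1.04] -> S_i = -2.42*(-0.81)^i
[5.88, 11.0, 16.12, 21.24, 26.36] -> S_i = 5.88 + 5.12*i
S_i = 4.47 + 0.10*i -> [4.47, 4.57, 4.67, 4.77, 4.87]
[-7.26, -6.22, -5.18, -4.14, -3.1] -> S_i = -7.26 + 1.04*i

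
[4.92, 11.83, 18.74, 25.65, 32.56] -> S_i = 4.92 + 6.91*i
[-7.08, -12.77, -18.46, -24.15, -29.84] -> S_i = -7.08 + -5.69*i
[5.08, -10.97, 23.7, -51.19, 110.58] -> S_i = 5.08*(-2.16)^i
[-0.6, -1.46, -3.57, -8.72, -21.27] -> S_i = -0.60*2.44^i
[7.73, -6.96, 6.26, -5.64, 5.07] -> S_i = 7.73*(-0.90)^i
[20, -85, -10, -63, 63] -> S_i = Random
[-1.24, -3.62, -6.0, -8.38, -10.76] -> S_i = -1.24 + -2.38*i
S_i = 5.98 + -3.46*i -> [5.98, 2.52, -0.94, -4.4, -7.86]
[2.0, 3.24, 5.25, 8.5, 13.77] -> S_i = 2.00*1.62^i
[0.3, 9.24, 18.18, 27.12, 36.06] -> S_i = 0.30 + 8.94*i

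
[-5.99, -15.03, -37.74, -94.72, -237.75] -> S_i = -5.99*2.51^i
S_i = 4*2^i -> [4, 8, 16, 32, 64]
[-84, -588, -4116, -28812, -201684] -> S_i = -84*7^i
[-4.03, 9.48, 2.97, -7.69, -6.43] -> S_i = Random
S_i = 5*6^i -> [5, 30, 180, 1080, 6480]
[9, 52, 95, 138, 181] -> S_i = 9 + 43*i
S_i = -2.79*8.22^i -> [-2.79, -22.93, -188.52, -1549.6, -12737.71]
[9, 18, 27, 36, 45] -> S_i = 9 + 9*i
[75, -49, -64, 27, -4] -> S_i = Random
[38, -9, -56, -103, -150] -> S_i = 38 + -47*i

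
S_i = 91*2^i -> [91, 182, 364, 728, 1456]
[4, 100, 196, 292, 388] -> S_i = 4 + 96*i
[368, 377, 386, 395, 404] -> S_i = 368 + 9*i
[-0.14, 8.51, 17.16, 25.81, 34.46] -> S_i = -0.14 + 8.65*i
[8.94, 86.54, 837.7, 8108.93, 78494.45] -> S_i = 8.94*9.68^i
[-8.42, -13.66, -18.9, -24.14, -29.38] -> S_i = -8.42 + -5.24*i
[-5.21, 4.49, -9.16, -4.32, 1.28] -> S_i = Random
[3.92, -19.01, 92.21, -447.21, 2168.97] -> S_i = 3.92*(-4.85)^i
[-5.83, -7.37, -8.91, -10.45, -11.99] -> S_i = -5.83 + -1.54*i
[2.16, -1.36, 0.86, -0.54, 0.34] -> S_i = 2.16*(-0.63)^i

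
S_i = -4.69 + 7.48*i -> [-4.69, 2.79, 10.27, 17.75, 25.23]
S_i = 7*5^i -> [7, 35, 175, 875, 4375]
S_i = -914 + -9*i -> [-914, -923, -932, -941, -950]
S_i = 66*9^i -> [66, 594, 5346, 48114, 433026]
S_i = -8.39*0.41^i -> [-8.39, -3.44, -1.41, -0.58, -0.24]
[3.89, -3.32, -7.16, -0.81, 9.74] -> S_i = Random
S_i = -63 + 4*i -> [-63, -59, -55, -51, -47]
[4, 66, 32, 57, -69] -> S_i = Random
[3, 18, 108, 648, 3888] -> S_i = 3*6^i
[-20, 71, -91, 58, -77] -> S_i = Random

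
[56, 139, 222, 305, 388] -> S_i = 56 + 83*i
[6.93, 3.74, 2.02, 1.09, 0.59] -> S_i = 6.93*0.54^i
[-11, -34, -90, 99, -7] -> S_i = Random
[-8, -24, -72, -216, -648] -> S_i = -8*3^i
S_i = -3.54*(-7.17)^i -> [-3.54, 25.38, -181.99, 1304.85, -9355.78]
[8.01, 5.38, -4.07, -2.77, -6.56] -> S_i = Random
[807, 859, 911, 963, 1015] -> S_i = 807 + 52*i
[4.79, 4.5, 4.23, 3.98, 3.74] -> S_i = 4.79*0.94^i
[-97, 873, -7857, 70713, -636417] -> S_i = -97*-9^i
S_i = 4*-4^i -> [4, -16, 64, -256, 1024]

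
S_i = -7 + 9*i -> [-7, 2, 11, 20, 29]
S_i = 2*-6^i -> [2, -12, 72, -432, 2592]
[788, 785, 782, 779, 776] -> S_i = 788 + -3*i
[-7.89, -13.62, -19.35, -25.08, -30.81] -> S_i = -7.89 + -5.73*i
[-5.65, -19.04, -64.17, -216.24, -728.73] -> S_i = -5.65*3.37^i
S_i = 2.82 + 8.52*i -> [2.82, 11.34, 19.86, 28.38, 36.9]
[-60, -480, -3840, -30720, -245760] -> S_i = -60*8^i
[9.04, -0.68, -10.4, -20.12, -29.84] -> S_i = 9.04 + -9.72*i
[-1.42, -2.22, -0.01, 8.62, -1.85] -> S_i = Random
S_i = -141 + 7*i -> [-141, -134, -127, -120, -113]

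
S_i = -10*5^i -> [-10, -50, -250, -1250, -6250]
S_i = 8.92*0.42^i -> [8.92, 3.75, 1.57, 0.66, 0.28]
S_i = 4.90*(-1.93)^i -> [4.9, -9.46, 18.25, -35.23, 67.99]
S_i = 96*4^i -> [96, 384, 1536, 6144, 24576]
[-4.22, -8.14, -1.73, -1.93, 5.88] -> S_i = Random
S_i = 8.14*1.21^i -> [8.14, 9.85, 11.92, 14.42, 17.45]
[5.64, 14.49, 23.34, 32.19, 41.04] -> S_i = 5.64 + 8.85*i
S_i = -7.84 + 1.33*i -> [-7.84, -6.51, -5.18, -3.85, -2.52]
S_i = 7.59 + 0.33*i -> [7.59, 7.92, 8.25, 8.58, 8.91]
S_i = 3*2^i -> [3, 6, 12, 24, 48]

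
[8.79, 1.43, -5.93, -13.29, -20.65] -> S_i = 8.79 + -7.36*i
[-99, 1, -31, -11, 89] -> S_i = Random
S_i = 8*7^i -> [8, 56, 392, 2744, 19208]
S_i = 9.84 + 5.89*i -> [9.84, 15.73, 21.62, 27.51, 33.4]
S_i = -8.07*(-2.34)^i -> [-8.07, 18.88, -44.19, 103.4, -241.96]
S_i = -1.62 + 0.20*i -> [-1.62, -1.42, -1.22, -1.02, -0.82]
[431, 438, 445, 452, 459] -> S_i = 431 + 7*i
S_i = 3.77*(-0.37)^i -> [3.77, -1.39, 0.52, -0.19, 0.07]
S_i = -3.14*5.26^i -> [-3.14, -16.52, -86.88, -456.97, -2403.66]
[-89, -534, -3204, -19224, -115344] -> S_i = -89*6^i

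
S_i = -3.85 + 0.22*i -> [-3.85, -3.63, -3.41, -3.19, -2.97]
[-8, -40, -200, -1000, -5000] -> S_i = -8*5^i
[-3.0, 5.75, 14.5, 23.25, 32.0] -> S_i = -3.00 + 8.75*i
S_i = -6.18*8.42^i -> [-6.18, -52.04, -438.14, -3689.14, -31062.53]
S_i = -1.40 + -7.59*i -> [-1.4, -8.99, -16.58, -24.17, -31.76]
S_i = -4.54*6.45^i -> [-4.54, -29.28, -188.88, -1218.25, -7857.69]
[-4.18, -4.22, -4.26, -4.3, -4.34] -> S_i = -4.18 + -0.04*i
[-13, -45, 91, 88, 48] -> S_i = Random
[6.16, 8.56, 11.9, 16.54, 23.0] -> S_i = 6.16*1.39^i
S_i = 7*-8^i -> [7, -56, 448, -3584, 28672]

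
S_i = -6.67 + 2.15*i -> [-6.67, -4.52, -2.37, -0.22, 1.93]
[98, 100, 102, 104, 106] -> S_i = 98 + 2*i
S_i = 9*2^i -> [9, 18, 36, 72, 144]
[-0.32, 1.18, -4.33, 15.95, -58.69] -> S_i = -0.32*(-3.68)^i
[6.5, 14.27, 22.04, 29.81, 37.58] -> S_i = 6.50 + 7.77*i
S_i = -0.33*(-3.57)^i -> [-0.33, 1.18, -4.21, 15.01, -53.6]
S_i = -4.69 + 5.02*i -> [-4.69, 0.33, 5.35, 10.37, 15.39]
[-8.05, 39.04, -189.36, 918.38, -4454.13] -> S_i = -8.05*(-4.85)^i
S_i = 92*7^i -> [92, 644, 4508, 31556, 220892]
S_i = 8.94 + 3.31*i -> [8.94, 12.25, 15.56, 18.87, 22.18]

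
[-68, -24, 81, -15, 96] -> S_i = Random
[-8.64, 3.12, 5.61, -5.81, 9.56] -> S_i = Random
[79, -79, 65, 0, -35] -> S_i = Random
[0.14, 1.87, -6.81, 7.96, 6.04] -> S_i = Random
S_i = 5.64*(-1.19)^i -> [5.64, -6.71, 7.99, -9.5, 11.31]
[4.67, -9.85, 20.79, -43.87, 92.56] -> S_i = 4.67*(-2.11)^i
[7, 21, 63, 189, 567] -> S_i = 7*3^i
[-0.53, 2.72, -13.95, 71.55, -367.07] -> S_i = -0.53*(-5.13)^i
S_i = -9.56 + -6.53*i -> [-9.56, -16.09, -22.62, -29.15, -35.68]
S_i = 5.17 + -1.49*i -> [5.17, 3.68, 2.19, 0.7, -0.79]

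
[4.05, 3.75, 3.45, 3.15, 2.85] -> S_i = 4.05 + -0.30*i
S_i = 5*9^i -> [5, 45, 405, 3645, 32805]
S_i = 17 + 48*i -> [17, 65, 113, 161, 209]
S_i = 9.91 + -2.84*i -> [9.91, 7.07, 4.23, 1.39, -1.45]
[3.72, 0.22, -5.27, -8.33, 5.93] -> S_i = Random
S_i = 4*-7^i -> [4, -28, 196, -1372, 9604]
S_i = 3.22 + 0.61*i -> [3.22, 3.83, 4.44, 5.05, 5.66]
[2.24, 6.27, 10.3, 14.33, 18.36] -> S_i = 2.24 + 4.03*i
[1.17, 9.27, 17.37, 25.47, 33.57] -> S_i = 1.17 + 8.10*i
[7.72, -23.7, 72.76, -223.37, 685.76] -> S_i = 7.72*(-3.07)^i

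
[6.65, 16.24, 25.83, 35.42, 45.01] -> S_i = 6.65 + 9.59*i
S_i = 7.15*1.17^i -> [7.15, 8.37, 9.79, 11.45, 13.4]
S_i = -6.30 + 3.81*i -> [-6.3, -2.49, 1.32, 5.13, 8.94]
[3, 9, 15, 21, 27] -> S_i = 3 + 6*i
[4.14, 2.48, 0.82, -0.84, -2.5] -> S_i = 4.14 + -1.66*i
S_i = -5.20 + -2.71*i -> [-5.2, -7.91, -10.62, -13.33, -16.04]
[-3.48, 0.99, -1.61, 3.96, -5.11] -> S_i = Random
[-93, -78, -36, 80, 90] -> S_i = Random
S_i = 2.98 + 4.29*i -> [2.98, 7.27, 11.56, 15.85, 20.14]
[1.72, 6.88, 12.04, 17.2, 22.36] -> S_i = 1.72 + 5.16*i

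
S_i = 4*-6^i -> [4, -24, 144, -864, 5184]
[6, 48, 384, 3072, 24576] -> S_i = 6*8^i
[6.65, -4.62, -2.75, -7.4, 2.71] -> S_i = Random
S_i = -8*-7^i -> [-8, 56, -392, 2744, -19208]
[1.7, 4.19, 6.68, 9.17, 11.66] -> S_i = 1.70 + 2.49*i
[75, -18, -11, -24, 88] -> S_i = Random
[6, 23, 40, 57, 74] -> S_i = 6 + 17*i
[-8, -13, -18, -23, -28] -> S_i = -8 + -5*i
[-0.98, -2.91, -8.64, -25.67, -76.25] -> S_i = -0.98*2.97^i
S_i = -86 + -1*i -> [-86, -87, -88, -89, -90]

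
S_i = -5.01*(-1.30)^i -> [-5.01, 6.51, -8.47, 11.01, -14.31]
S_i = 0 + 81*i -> [0, 81, 162, 243, 324]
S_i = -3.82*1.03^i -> [-3.82, -3.93, -4.05, -4.17, -4.3]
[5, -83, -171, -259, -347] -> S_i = 5 + -88*i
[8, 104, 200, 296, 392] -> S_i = 8 + 96*i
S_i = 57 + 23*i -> [57, 80, 103, 126, 149]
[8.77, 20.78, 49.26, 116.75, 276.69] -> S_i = 8.77*2.37^i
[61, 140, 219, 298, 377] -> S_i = 61 + 79*i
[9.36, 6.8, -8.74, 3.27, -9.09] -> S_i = Random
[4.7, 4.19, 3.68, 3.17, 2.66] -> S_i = 4.70 + -0.51*i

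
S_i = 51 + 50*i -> [51, 101, 151, 201, 251]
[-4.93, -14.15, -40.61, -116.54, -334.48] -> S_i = -4.93*2.87^i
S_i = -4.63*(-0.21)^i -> [-4.63, 0.97, -0.2, 0.04, -0.01]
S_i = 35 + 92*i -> [35, 127, 219, 311, 403]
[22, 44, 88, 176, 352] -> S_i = 22*2^i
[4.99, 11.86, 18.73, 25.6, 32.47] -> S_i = 4.99 + 6.87*i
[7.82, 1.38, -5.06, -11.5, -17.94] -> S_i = 7.82 + -6.44*i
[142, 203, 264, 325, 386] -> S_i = 142 + 61*i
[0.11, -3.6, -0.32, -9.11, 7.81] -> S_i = Random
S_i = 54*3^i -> [54, 162, 486, 1458, 4374]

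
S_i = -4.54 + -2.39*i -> [-4.54, -6.93, -9.32, -11.71, -14.1]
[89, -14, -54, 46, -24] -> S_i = Random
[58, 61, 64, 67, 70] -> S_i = 58 + 3*i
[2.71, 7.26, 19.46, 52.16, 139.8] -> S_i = 2.71*2.68^i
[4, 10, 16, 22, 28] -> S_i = 4 + 6*i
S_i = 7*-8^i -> [7, -56, 448, -3584, 28672]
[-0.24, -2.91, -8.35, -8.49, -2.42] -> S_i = Random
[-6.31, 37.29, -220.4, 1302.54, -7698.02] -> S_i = -6.31*(-5.91)^i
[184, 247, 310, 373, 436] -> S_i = 184 + 63*i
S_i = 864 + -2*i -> [864, 862, 860, 858, 856]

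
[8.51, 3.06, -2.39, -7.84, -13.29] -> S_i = 8.51 + -5.45*i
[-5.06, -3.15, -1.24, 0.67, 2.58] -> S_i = -5.06 + 1.91*i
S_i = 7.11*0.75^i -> [7.11, 5.33, 4.0, 3.0, 2.25]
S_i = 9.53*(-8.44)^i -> [9.53, -80.43, 678.86, -5729.55, 48357.37]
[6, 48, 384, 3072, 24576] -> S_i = 6*8^i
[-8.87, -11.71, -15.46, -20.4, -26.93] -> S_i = -8.87*1.32^i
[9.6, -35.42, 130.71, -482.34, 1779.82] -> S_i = 9.60*(-3.69)^i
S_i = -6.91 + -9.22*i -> [-6.91, -16.13, -25.35, -34.57, -43.79]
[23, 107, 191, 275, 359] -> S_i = 23 + 84*i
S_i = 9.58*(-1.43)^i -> [9.58, -13.7, 19.59, -28.01, 40.06]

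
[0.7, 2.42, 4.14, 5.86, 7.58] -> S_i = 0.70 + 1.72*i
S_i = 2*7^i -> [2, 14, 98, 686, 4802]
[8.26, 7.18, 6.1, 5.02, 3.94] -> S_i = 8.26 + -1.08*i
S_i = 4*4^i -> [4, 16, 64, 256, 1024]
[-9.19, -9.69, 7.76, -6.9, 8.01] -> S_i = Random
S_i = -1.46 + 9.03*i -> [-1.46, 7.57, 16.6, 25.63, 34.66]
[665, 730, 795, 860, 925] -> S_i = 665 + 65*i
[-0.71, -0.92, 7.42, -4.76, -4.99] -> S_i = Random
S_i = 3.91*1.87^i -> [3.91, 7.31, 13.67, 25.57, 47.81]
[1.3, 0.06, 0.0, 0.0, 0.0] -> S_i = 1.30*0.05^i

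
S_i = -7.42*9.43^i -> [-7.42, -69.97, -659.82, -6222.13, -58674.67]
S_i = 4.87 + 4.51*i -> [4.87, 9.38, 13.89, 18.4, 22.91]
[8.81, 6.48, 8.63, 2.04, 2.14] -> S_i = Random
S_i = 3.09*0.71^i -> [3.09, 2.19, 1.56, 1.11, 0.79]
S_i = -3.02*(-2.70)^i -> [-3.02, 8.15, -22.02, 59.44, -160.5]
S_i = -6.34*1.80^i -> [-6.34, -11.41, -20.54, -36.97, -66.55]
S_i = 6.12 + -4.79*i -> [6.12, 1.33, -3.46, -8.25, -13.04]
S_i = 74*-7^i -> [74, -518, 3626, -25382, 177674]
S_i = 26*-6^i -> [26, -156, 936, -5616, 33696]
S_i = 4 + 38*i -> [4, 42, 80, 118, 156]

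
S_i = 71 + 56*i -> [71, 127, 183, 239, 295]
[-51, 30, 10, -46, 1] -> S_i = Random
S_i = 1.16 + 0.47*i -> [1.16, 1.63, 2.1, 2.57, 3.04]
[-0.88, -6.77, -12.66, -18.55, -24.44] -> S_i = -0.88 + -5.89*i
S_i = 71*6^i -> [71, 426, 2556, 15336, 92016]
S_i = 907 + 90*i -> [907, 997, 1087, 1177, 1267]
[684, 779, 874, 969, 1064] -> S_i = 684 + 95*i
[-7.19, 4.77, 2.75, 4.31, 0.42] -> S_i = Random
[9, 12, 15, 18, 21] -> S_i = 9 + 3*i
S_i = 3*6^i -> [3, 18, 108, 648, 3888]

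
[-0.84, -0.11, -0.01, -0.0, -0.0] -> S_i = -0.84*0.13^i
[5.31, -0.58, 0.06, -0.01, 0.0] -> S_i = 5.31*(-0.11)^i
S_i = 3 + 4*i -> [3, 7, 11, 15, 19]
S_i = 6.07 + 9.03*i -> [6.07, 15.1, 24.13, 33.16, 42.19]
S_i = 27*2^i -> [27, 54, 108, 216, 432]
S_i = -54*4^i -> [-54, -216, -864, -3456, -13824]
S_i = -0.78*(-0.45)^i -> [-0.78, 0.35, -0.16, 0.07, -0.03]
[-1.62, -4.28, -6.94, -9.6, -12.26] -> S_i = -1.62 + -2.66*i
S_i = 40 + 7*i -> [40, 47, 54, 61, 68]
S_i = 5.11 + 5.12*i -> [5.11, 10.23, 15.35, 20.47, 25.59]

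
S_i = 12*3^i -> [12, 36, 108, 324, 972]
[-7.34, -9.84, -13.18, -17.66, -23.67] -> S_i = -7.34*1.34^i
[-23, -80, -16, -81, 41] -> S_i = Random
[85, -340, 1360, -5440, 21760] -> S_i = 85*-4^i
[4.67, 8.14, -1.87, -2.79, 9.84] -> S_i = Random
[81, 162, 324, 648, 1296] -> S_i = 81*2^i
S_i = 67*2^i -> [67, 134, 268, 536, 1072]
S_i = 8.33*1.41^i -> [8.33, 11.75, 16.56, 23.35, 32.92]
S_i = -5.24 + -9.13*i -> [-5.24, -14.37, -23.5, -32.63, -41.76]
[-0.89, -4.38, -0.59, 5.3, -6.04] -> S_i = Random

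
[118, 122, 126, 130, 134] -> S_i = 118 + 4*i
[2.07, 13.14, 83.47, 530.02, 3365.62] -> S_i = 2.07*6.35^i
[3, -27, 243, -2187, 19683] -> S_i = 3*-9^i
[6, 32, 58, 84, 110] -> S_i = 6 + 26*i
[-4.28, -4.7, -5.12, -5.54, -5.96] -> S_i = -4.28 + -0.42*i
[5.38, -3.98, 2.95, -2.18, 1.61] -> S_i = 5.38*(-0.74)^i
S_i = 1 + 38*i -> [1, 39, 77, 115, 153]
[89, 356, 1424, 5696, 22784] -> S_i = 89*4^i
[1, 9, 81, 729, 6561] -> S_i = 1*9^i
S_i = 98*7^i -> [98, 686, 4802, 33614, 235298]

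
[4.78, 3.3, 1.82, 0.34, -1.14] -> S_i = 4.78 + -1.48*i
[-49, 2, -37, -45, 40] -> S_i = Random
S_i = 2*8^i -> [2, 16, 128, 1024, 8192]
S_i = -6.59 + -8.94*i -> [-6.59, -15.53, -24.47, -33.41, -42.35]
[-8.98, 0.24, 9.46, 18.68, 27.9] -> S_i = -8.98 + 9.22*i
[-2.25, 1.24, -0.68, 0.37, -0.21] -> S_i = -2.25*(-0.55)^i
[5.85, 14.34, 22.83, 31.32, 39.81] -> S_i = 5.85 + 8.49*i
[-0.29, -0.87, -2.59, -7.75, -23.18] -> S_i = -0.29*2.99^i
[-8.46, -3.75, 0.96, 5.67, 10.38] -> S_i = -8.46 + 4.71*i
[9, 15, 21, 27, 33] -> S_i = 9 + 6*i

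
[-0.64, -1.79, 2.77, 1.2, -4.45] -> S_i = Random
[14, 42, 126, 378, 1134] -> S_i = 14*3^i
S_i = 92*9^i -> [92, 828, 7452, 67068, 603612]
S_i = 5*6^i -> [5, 30, 180, 1080, 6480]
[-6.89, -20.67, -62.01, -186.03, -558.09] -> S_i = -6.89*3.00^i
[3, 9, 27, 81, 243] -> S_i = 3*3^i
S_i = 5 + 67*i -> [5, 72, 139, 206, 273]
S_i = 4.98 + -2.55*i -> [4.98, 2.43, -0.12, -2.67, -5.22]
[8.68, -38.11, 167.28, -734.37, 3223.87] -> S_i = 8.68*(-4.39)^i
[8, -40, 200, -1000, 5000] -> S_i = 8*-5^i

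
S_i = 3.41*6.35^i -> [3.41, 21.65, 137.5, 873.12, 5544.33]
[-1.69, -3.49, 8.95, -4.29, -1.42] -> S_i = Random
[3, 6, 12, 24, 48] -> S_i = 3*2^i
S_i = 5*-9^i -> [5, -45, 405, -3645, 32805]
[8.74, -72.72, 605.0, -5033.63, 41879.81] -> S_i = 8.74*(-8.32)^i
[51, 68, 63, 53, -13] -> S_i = Random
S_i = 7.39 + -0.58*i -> [7.39, 6.81, 6.23, 5.65, 5.07]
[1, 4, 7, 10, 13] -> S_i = 1 + 3*i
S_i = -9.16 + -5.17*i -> [-9.16, -14.33, -19.5, -24.67, -29.84]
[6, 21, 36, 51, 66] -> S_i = 6 + 15*i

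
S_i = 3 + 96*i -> [3, 99, 195, 291, 387]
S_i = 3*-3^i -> [3, -9, 27, -81, 243]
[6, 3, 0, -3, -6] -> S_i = 6 + -3*i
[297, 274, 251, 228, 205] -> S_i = 297 + -23*i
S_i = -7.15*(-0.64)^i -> [-7.15, 4.58, -2.93, 1.87, -1.2]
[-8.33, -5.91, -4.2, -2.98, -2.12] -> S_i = -8.33*0.71^i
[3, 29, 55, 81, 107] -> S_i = 3 + 26*i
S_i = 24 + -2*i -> [24, 22, 20, 18, 16]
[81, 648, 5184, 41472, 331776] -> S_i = 81*8^i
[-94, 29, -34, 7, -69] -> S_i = Random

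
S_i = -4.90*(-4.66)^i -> [-4.9, 22.83, -106.41, 495.85, -2310.68]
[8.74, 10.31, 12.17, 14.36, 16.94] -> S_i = 8.74*1.18^i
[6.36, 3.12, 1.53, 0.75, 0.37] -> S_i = 6.36*0.49^i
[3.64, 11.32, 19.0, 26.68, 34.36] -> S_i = 3.64 + 7.68*i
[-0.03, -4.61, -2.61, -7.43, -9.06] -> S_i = Random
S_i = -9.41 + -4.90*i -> [-9.41, -14.31, -19.21, -24.11, -29.01]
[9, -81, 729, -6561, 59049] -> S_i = 9*-9^i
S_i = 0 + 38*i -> [0, 38, 76, 114, 152]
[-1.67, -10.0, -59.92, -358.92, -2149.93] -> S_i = -1.67*5.99^i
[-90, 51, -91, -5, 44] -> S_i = Random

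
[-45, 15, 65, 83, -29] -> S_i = Random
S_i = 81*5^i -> [81, 405, 2025, 10125, 50625]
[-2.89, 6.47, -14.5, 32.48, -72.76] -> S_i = -2.89*(-2.24)^i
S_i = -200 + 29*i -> [-200, -171, -142, -113, -84]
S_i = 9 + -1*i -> [9, 8, 7, 6, 5]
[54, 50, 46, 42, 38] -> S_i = 54 + -4*i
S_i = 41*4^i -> [41, 164, 656, 2624, 10496]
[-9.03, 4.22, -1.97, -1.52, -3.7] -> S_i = Random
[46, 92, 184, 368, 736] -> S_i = 46*2^i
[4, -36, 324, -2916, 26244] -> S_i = 4*-9^i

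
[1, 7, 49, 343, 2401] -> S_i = 1*7^i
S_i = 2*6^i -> [2, 12, 72, 432, 2592]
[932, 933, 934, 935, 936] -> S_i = 932 + 1*i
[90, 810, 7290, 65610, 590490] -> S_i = 90*9^i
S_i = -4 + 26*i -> [-4, 22, 48, 74, 100]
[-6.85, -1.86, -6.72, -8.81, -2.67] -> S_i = Random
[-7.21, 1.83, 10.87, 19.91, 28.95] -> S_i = -7.21 + 9.04*i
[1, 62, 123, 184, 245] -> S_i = 1 + 61*i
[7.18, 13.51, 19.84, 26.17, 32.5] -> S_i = 7.18 + 6.33*i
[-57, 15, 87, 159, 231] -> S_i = -57 + 72*i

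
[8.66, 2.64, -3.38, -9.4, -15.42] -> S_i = 8.66 + -6.02*i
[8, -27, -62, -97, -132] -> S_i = 8 + -35*i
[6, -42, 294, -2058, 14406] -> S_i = 6*-7^i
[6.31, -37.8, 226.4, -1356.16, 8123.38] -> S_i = 6.31*(-5.99)^i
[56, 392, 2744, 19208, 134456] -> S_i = 56*7^i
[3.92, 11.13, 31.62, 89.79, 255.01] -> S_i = 3.92*2.84^i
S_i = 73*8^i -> [73, 584, 4672, 37376, 299008]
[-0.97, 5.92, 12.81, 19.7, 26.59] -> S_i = -0.97 + 6.89*i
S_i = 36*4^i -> [36, 144, 576, 2304, 9216]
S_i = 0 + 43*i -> [0, 43, 86, 129, 172]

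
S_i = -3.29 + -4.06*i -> [-3.29, -7.35, -11.41, -15.47, -19.53]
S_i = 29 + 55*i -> [29, 84, 139, 194, 249]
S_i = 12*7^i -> [12, 84, 588, 4116, 28812]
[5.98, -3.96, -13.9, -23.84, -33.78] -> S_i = 5.98 + -9.94*i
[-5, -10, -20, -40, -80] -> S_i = -5*2^i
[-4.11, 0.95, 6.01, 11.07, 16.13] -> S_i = -4.11 + 5.06*i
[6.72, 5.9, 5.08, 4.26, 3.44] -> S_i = 6.72 + -0.82*i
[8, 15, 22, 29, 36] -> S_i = 8 + 7*i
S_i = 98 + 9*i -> [98, 107, 116, 125, 134]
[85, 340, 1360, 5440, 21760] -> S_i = 85*4^i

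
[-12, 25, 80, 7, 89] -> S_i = Random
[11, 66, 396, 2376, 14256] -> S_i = 11*6^i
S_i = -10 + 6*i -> [-10, -4, 2, 8, 14]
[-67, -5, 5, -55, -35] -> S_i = Random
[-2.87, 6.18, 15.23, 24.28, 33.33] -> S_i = -2.87 + 9.05*i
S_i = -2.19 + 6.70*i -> [-2.19, 4.51, 11.21, 17.91, 24.61]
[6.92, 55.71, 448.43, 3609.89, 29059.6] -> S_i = 6.92*8.05^i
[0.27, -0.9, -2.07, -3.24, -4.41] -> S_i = 0.27 + -1.17*i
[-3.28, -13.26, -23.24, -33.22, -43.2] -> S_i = -3.28 + -9.98*i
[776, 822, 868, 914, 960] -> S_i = 776 + 46*i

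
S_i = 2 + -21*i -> [2, -19, -40, -61, -82]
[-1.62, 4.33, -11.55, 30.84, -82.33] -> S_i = -1.62*(-2.67)^i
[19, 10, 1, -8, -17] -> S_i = 19 + -9*i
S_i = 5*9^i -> [5, 45, 405, 3645, 32805]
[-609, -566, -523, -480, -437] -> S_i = -609 + 43*i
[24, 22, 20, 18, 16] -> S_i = 24 + -2*i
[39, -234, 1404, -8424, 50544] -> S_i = 39*-6^i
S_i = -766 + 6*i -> [-766, -760, -754, -748, -742]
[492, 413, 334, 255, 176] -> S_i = 492 + -79*i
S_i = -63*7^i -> [-63, -441, -3087, -21609, -151263]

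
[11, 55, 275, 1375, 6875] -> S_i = 11*5^i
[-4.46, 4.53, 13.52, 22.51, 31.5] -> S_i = -4.46 + 8.99*i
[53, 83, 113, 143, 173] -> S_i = 53 + 30*i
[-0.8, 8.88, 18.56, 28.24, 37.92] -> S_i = -0.80 + 9.68*i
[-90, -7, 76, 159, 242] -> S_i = -90 + 83*i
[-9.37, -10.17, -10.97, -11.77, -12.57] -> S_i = -9.37 + -0.80*i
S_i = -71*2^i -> [-71, -142, -284, -568, -1136]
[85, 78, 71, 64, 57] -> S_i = 85 + -7*i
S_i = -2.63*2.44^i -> [-2.63, -6.42, -15.66, -38.21, -93.22]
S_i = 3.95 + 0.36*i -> [3.95, 4.31, 4.67, 5.03, 5.39]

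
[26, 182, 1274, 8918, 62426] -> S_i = 26*7^i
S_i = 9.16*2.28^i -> [9.16, 20.88, 47.62, 108.57, 247.53]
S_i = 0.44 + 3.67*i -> [0.44, 4.11, 7.78, 11.45, 15.12]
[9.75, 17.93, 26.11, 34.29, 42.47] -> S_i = 9.75 + 8.18*i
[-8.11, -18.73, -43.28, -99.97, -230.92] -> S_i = -8.11*2.31^i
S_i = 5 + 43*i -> [5, 48, 91, 134, 177]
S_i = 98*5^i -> [98, 490, 2450, 12250, 61250]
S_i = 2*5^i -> [2, 10, 50, 250, 1250]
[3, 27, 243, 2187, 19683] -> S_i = 3*9^i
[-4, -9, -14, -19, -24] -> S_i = -4 + -5*i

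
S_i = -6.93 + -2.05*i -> [-6.93, -8.98, -11.03, -13.08, -15.13]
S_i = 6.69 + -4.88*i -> [6.69, 1.81, -3.07, -7.95, -12.83]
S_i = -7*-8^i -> [-7, 56, -448, 3584, -28672]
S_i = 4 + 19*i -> [4, 23, 42, 61, 80]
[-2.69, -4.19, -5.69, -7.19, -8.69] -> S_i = -2.69 + -1.50*i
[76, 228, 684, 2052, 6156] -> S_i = 76*3^i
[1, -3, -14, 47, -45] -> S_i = Random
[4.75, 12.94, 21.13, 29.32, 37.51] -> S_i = 4.75 + 8.19*i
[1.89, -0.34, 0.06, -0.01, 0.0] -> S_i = 1.89*(-0.18)^i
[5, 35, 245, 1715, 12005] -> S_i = 5*7^i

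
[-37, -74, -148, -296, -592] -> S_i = -37*2^i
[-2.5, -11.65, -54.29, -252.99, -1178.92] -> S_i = -2.50*4.66^i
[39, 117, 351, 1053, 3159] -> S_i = 39*3^i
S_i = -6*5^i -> [-6, -30, -150, -750, -3750]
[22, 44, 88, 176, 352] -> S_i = 22*2^i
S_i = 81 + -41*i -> [81, 40, -1, -42, -83]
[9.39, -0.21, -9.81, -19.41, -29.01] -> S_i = 9.39 + -9.60*i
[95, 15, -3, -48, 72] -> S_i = Random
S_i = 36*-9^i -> [36, -324, 2916, -26244, 236196]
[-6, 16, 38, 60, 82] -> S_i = -6 + 22*i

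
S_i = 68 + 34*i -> [68, 102, 136, 170, 204]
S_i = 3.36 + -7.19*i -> [3.36, -3.83, -11.02, -18.21, -25.4]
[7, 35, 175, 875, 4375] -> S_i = 7*5^i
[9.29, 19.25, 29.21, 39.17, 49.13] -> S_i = 9.29 + 9.96*i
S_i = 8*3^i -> [8, 24, 72, 216, 648]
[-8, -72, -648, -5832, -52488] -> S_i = -8*9^i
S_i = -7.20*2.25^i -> [-7.2, -16.2, -36.45, -82.01, -184.53]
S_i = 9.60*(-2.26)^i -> [9.6, -21.7, 49.03, -110.81, 250.44]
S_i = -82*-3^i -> [-82, 246, -738, 2214, -6642]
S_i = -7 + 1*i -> [-7, -6, -5, -4, -3]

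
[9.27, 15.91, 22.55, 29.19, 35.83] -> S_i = 9.27 + 6.64*i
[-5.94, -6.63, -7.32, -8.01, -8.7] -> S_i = -5.94 + -0.69*i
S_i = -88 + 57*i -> [-88, -31, 26, 83, 140]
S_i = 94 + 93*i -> [94, 187, 280, 373, 466]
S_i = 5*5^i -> [5, 25, 125, 625, 3125]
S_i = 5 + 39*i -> [5, 44, 83, 122, 161]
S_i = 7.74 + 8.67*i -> [7.74, 16.41, 25.08, 33.75, 42.42]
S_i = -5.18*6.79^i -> [-5.18, -35.17, -238.82, -1621.58, -11010.55]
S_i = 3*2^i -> [3, 6, 12, 24, 48]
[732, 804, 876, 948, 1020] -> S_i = 732 + 72*i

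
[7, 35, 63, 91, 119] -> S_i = 7 + 28*i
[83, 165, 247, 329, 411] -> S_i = 83 + 82*i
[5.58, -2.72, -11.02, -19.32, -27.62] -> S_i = 5.58 + -8.30*i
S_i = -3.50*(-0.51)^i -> [-3.5, 1.78, -0.91, 0.46, -0.24]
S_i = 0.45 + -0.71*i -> [0.45, -0.26, -0.97, -1.68, -2.39]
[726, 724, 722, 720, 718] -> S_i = 726 + -2*i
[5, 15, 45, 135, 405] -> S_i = 5*3^i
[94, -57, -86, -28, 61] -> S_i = Random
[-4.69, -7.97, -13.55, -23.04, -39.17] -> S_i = -4.69*1.70^i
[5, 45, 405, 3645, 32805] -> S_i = 5*9^i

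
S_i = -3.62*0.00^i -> [-3.62, -0.0, -0.0, -0.0, -0.0]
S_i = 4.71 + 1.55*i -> [4.71, 6.26, 7.81, 9.36, 10.91]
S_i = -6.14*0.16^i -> [-6.14, -0.98, -0.16, -0.03, -0.0]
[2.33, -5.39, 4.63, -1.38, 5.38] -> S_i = Random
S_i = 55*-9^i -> [55, -495, 4455, -40095, 360855]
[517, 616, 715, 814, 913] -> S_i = 517 + 99*i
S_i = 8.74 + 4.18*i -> [8.74, 12.92, 17.1, 21.28, 25.46]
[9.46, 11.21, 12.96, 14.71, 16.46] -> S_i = 9.46 + 1.75*i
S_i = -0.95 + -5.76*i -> [-0.95, -6.71, -12.47, -18.23, -23.99]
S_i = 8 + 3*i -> [8, 11, 14, 17, 20]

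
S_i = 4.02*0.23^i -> [4.02, 0.92, 0.21, 0.05, 0.01]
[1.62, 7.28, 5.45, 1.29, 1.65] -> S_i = Random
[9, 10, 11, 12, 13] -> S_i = 9 + 1*i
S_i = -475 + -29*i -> [-475, -504, -533, -562, -591]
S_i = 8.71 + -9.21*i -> [8.71, -0.5, -9.71, -18.92, -28.13]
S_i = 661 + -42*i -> [661, 619, 577, 535, 493]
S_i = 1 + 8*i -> [1, 9, 17, 25, 33]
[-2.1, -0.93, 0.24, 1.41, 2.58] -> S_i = -2.10 + 1.17*i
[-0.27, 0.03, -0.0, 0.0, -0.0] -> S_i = -0.27*(-0.10)^i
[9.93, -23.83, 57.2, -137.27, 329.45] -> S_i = 9.93*(-2.40)^i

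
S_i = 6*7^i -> [6, 42, 294, 2058, 14406]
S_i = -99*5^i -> [-99, -495, -2475, -12375, -61875]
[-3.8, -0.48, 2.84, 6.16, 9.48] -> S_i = -3.80 + 3.32*i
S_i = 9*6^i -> [9, 54, 324, 1944, 11664]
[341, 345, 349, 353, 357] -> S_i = 341 + 4*i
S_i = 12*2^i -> [12, 24, 48, 96, 192]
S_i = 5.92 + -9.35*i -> [5.92, -3.43, -12.78, -22.13, -31.48]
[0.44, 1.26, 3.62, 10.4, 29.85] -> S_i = 0.44*2.87^i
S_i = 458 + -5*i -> [458, 453, 448, 443, 438]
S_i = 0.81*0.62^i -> [0.81, 0.5, 0.31, 0.19, 0.12]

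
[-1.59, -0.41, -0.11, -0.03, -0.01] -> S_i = -1.59*0.26^i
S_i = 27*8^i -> [27, 216, 1728, 13824, 110592]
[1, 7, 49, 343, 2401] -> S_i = 1*7^i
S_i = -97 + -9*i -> [-97, -106, -115, -124, -133]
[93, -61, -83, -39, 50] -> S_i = Random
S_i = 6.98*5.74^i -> [6.98, 40.07, 229.97, 1320.05, 7577.1]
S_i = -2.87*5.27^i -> [-2.87, -15.12, -79.71, -420.06, -2213.73]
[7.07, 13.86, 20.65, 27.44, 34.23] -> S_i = 7.07 + 6.79*i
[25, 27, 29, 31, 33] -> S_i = 25 + 2*i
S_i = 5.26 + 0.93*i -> [5.26, 6.19, 7.12, 8.05, 8.98]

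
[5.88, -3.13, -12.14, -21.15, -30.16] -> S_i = 5.88 + -9.01*i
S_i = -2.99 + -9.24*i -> [-2.99, -12.23, -21.47, -30.71, -39.95]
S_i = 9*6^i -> [9, 54, 324, 1944, 11664]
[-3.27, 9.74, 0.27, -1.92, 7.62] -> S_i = Random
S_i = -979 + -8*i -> [-979, -987, -995, -1003, -1011]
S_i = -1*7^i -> [-1, -7, -49, -343, -2401]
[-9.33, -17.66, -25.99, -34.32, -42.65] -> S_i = -9.33 + -8.33*i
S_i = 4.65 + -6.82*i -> [4.65, -2.17, -8.99, -15.81, -22.63]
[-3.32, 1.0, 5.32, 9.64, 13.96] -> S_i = -3.32 + 4.32*i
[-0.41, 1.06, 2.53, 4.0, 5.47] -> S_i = -0.41 + 1.47*i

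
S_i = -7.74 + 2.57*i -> [-7.74, -5.17, -2.6, -0.03, 2.54]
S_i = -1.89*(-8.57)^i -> [-1.89, 16.2, -138.81, 1189.61, -10194.95]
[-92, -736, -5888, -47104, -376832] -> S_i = -92*8^i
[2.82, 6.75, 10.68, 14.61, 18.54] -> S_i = 2.82 + 3.93*i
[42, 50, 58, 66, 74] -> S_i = 42 + 8*i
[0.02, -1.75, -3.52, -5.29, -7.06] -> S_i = 0.02 + -1.77*i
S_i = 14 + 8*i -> [14, 22, 30, 38, 46]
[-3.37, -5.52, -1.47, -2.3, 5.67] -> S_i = Random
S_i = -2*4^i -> [-2, -8, -32, -128, -512]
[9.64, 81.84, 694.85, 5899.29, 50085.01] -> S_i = 9.64*8.49^i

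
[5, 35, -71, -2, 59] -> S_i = Random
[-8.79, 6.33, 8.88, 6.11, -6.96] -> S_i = Random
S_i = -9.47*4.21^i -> [-9.47, -39.87, -167.85, -706.64, -2974.94]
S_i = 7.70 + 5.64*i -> [7.7, 13.34, 18.98, 24.62, 30.26]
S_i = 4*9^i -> [4, 36, 324, 2916, 26244]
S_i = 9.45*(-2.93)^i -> [9.45, -27.69, 81.13, -237.7, 696.47]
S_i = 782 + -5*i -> [782, 777, 772, 767, 762]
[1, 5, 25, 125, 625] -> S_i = 1*5^i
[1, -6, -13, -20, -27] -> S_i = 1 + -7*i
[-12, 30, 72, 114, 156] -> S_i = -12 + 42*i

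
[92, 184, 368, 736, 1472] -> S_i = 92*2^i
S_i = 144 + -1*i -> [144, 143, 142, 141, 140]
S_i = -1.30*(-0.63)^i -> [-1.3, 0.82, -0.52, 0.33, -0.2]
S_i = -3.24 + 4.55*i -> [-3.24, 1.31, 5.86, 10.41, 14.96]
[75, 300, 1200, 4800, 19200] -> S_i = 75*4^i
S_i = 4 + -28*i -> [4, -24, -52, -80, -108]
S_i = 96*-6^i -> [96, -576, 3456, -20736, 124416]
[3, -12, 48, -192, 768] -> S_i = 3*-4^i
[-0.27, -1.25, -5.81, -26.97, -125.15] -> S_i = -0.27*4.64^i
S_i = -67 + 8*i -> [-67, -59, -51, -43, -35]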